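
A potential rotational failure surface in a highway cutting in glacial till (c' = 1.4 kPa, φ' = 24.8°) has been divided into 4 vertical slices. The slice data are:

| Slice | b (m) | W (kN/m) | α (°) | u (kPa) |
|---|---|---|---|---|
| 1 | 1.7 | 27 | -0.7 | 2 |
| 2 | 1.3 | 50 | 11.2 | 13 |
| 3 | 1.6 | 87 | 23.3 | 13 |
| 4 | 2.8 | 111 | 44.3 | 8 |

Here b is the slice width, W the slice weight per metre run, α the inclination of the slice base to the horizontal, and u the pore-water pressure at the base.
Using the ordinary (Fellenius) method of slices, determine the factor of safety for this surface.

FS = 0.71

Ordinary method of slices: FS = Σ[c'·Δl_i + (W_i cosα_i − u_i·Δl_i)·tanφ'] / Σ W_i sinα_i, with Δl_i = b_i / cosα_i.
Slice 1: Δl = 1.7/cos(-0.7°) = 1.700 m; N'_1 = 27·cos(-0.7°) − 2·1.700 = 23.6; c'Δl = 2.38; W sinα = -0.3
Slice 2: Δl = 1.3/cos11.2° = 1.325 m; N'_2 = 50·cos11.2° − 13·1.325 = 31.8; c'Δl = 1.86; W sinα = 9.7
Slice 3: Δl = 1.6/cos23.3° = 1.742 m; N'_3 = 87·cos23.3° − 13·1.742 = 57.3; c'Δl = 2.44; W sinα = 34.4
Slice 4: Δl = 2.8/cos44.3° = 3.912 m; N'_4 = 111·cos44.3° − 8·3.912 = 48.1; c'Δl = 5.48; W sinα = 77.5
Σc'Δl = 12.2 kN/m; ΣN' = 160.8 kN/m; ΣW sinα = 121.3 kN/m
Resisting = 12.2 + 160.8·tan24.8° = 12.2 + 74.3 = 86.5 kN/m
FS = 86.5 / 121.3 = 0.713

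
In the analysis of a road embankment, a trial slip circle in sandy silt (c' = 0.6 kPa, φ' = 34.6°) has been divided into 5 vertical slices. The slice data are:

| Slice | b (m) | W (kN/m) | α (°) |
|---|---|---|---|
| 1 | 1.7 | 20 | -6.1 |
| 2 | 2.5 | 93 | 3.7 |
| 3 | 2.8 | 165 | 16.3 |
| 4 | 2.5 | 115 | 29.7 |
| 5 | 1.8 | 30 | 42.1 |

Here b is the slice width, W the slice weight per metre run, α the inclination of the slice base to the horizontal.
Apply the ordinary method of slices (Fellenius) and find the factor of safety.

FS = 2.19

Ordinary method of slices: FS = Σ[c'·Δl_i + (W_i cosα_i)·tanφ'] / Σ W_i sinα_i, with Δl_i = b_i / cosα_i.
Slice 1: Δl = 1.7/cos(-6.1°) = 1.710 m; N'_1 = 20·cos(-6.1°) = 19.9; c'Δl = 1.03; W sinα = -2.1
Slice 2: Δl = 2.5/cos3.7° = 2.505 m; N'_2 = 93·cos3.7° = 92.8; c'Δl = 1.50; W sinα = 6.0
Slice 3: Δl = 2.8/cos16.3° = 2.917 m; N'_3 = 165·cos16.3° = 158.4; c'Δl = 1.75; W sinα = 46.3
Slice 4: Δl = 2.5/cos29.7° = 2.878 m; N'_4 = 115·cos29.7° = 99.9; c'Δl = 1.73; W sinα = 57.0
Slice 5: Δl = 1.8/cos42.1° = 2.426 m; N'_5 = 30·cos42.1° = 22.3; c'Δl = 1.46; W sinα = 20.1
Σc'Δl = 7.5 kN/m; ΣN' = 393.2 kN/m; ΣW sinα = 127.3 kN/m
Resisting = 7.5 + 393.2·tan34.6° = 7.5 + 271.3 = 278.7 kN/m
FS = 278.7 / 127.3 = 2.190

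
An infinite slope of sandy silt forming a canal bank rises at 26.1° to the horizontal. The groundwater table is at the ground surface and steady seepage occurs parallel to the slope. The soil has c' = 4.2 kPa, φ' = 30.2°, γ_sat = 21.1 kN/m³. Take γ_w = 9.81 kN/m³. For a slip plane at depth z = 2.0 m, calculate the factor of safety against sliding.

FS = 0.89

With seepage parallel to the slope and the water table at the surface, the effective normal stress on the slip plane uses the buoyant unit weight γ' = γ_sat − γ_w while the driving shear stress uses γ_sat:
FS = [c' + γ' z cos²β tanφ'] / [γ_sat z sinβ cosβ]
γ' = 21.1 − 9.81 = 11.29 kN/m³
Numerator = 4.2 + 11.29·2.0·cos²26.1°·tan30.2° = 4.2 + 11.29·2.0·0.8065·0.5820 = 14.798 kPa
Denominator = 21.1·2.0·sin26.1°·cos26.1° = 21.1·2.0·0.4399·0.8980 = 16.672 kPa
FS = 14.798 / 16.672 = 0.888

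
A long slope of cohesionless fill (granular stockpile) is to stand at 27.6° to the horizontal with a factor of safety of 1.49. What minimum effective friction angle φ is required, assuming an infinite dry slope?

φ = 37.9°

FS = tanφ/tanβ ⇒ tanφ = FS · tanβ = 1.49 · tan27.6° = 0.7790
φ = arctan(0.7790) = 37.92°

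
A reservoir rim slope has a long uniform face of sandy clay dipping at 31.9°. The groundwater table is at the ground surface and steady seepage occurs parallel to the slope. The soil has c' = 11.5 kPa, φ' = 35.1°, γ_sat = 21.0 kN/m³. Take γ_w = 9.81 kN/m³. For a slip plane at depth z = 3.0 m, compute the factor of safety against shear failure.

With seepage parallel to the slope and the water table at the surface, the effective normal stress on the slip plane uses the buoyant unit weight γ' = γ_sat − γ_w while the driving shear stress uses γ_sat:
FS = [c' + γ' z cos²β tanφ'] / [γ_sat z sinβ cosβ]
γ' = 21.0 − 9.81 = 11.19 kN/m³
Numerator = 11.5 + 11.19·3.0·cos²31.9°·tan35.1° = 11.5 + 11.19·3.0·0.7208·0.7028 = 28.505 kPa
Denominator = 21.0·3.0·sin31.9°·cos31.9° = 21.0·3.0·0.5284·0.8490 = 28.264 kPa
FS = 28.505 / 28.264 = 1.009

FS = 1.01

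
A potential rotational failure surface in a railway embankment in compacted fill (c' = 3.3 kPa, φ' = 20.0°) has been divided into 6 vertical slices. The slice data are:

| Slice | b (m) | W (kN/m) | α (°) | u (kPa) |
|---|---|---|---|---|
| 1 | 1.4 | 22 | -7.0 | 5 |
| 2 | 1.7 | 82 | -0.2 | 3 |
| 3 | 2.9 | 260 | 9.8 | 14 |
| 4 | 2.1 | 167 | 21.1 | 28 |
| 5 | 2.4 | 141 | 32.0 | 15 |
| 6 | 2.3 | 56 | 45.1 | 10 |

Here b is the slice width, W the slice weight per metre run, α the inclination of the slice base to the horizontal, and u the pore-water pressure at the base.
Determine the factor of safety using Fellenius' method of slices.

FS = 1.04

Ordinary method of slices: FS = Σ[c'·Δl_i + (W_i cosα_i − u_i·Δl_i)·tanφ'] / Σ W_i sinα_i, with Δl_i = b_i / cosα_i.
Slice 1: Δl = 1.4/cos(-7.0°) = 1.411 m; N'_1 = 22·cos(-7.0°) − 5·1.411 = 14.8; c'Δl = 4.65; W sinα = -2.7
Slice 2: Δl = 1.7/cos(-0.2°) = 1.700 m; N'_2 = 82·cos(-0.2°) − 3·1.700 = 76.9; c'Δl = 5.61; W sinα = -0.3
Slice 3: Δl = 2.9/cos9.8° = 2.943 m; N'_3 = 260·cos9.8° − 14·2.943 = 215.0; c'Δl = 9.71; W sinα = 44.3
Slice 4: Δl = 2.1/cos21.1° = 2.251 m; N'_4 = 167·cos21.1° − 28·2.251 = 92.8; c'Δl = 7.43; W sinα = 60.1
Slice 5: Δl = 2.4/cos32.0° = 2.830 m; N'_5 = 141·cos32.0° − 15·2.830 = 77.1; c'Δl = 9.34; W sinα = 74.7
Slice 6: Δl = 2.3/cos45.1° = 3.258 m; N'_6 = 56·cos45.1° − 10·3.258 = 6.9; c'Δl = 10.75; W sinα = 39.7
Σc'Δl = 47.5 kN/m; ΣN' = 483.5 kN/m; ΣW sinα = 215.8 kN/m
Resisting = 47.5 + 483.5·tan20.0° = 47.5 + 176.0 = 223.5 kN/m
FS = 223.5 / 215.8 = 1.036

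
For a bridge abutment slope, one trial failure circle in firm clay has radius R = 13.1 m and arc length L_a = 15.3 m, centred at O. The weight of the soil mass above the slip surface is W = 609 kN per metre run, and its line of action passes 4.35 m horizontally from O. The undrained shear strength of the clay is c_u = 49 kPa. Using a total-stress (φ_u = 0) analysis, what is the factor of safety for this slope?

FS = 3.71

Taking moments about the centre O, the resisting moment is provided by the undrained shear strength acting along the arc:
M_R = c_u·L_a·R = 49·15.30·13.1 = 9821.1 kN·m/m
M_D = W·d = 609·4.35 = 2649.1 kN·m/m
FS = M_R / M_D = 9821.1 / 2649.1 = 3.707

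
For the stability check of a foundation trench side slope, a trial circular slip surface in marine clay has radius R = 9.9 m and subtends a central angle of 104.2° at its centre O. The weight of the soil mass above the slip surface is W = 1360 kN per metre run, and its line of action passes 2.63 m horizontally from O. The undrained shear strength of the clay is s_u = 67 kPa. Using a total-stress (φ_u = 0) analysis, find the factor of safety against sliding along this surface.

Taking moments about the centre O, the resisting moment is provided by the undrained shear strength acting along the arc:
Arc length L_a = R·θ = 9.9·(104.2°·π/180) = 9.9·1.8186 = 18.00 m
M_R = s_u·L_a·R = 67·18.00·9.9 = 11942.4 kN·m/m
M_D = W·d = 1360·2.63 = 3576.8 kN·m/m
FS = M_R / M_D = 11942.4 / 3576.8 = 3.339

FS = 3.34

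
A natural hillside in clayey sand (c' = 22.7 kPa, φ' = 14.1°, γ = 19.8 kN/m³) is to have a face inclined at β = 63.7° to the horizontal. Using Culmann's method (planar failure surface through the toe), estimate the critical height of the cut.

H_c = 11.33 m

Culmann's analysis gives the critical failure plane at α_cr = (β + φ')/2 = (63.7 + 14.1)/2 = 38.9°, and the critical height
H_c = (4c'/γ) · sinβ cosφ' / [1 − cos(β − φ')]
    = (4·22.7/19.8) · sin63.7°·cos14.1° / [1 − cos(49.6°)]
    = 4.586 · 0.8965·0.9699 / [1 − 0.6481]
    = 4.586 · 0.8695 / 0.3519
    = 11.33 m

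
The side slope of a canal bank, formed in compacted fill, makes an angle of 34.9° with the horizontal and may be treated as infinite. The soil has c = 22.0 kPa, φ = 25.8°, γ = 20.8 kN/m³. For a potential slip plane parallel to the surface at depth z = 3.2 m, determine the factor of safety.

For an infinite slope with a slip plane parallel to the surface (no pore pressure): FS = [c + γz cos²β tanφ] / [γz sinβ cosβ].
γz = 20.8·3.2 = 66.56 kN/m²
Numerator = 22.0 + 66.56·cos²34.9°·tan25.8° = 22.0 + 66.56·0.6726·0.4834 = 43.643 kPa
Denominator = 66.56·sin34.9°·cos34.9° = 66.56·0.5721·0.8202 = 31.233 kPa
FS = 43.643 / 31.233 = 1.397

FS = 1.40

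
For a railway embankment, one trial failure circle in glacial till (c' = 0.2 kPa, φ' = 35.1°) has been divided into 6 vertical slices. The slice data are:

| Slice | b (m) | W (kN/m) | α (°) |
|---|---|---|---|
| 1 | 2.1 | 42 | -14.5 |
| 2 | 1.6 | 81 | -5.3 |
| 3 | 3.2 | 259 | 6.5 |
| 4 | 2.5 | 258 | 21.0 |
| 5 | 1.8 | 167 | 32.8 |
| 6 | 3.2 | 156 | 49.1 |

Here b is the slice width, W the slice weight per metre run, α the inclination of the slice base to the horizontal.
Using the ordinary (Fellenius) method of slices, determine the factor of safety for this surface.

FS = 1.95

Ordinary method of slices: FS = Σ[c'·Δl_i + (W_i cosα_i)·tanφ'] / Σ W_i sinα_i, with Δl_i = b_i / cosα_i.
Slice 1: Δl = 2.1/cos(-14.5°) = 2.169 m; N'_1 = 42·cos(-14.5°) = 40.7; c'Δl = 0.43; W sinα = -10.5
Slice 2: Δl = 1.6/cos(-5.3°) = 1.607 m; N'_2 = 81·cos(-5.3°) = 80.7; c'Δl = 0.32; W sinα = -7.5
Slice 3: Δl = 3.2/cos6.5° = 3.221 m; N'_3 = 259·cos6.5° = 257.3; c'Δl = 0.64; W sinα = 29.3
Slice 4: Δl = 2.5/cos21.0° = 2.678 m; N'_4 = 258·cos21.0° = 240.9; c'Δl = 0.54; W sinα = 92.5
Slice 5: Δl = 1.8/cos32.8° = 2.141 m; N'_5 = 167·cos32.8° = 140.4; c'Δl = 0.43; W sinα = 90.5
Slice 6: Δl = 3.2/cos49.1° = 4.887 m; N'_6 = 156·cos49.1° = 102.1; c'Δl = 0.98; W sinα = 117.9
Σc'Δl = 3.3 kN/m; ΣN' = 862.0 kN/m; ΣW sinα = 312.2 kN/m
Resisting = 3.3 + 862.0·tan35.1° = 3.3 + 605.8 = 609.2 kN/m
FS = 609.2 / 312.2 = 1.952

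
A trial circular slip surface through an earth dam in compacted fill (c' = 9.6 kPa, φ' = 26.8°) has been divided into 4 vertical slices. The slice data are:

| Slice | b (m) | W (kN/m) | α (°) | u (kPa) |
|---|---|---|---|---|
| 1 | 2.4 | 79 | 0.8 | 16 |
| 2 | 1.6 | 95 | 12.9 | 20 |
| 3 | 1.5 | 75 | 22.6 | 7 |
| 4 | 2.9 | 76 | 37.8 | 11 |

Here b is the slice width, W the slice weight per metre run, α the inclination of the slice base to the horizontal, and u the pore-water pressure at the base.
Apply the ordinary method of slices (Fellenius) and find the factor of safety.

Ordinary method of slices: FS = Σ[c'·Δl_i + (W_i cosα_i − u_i·Δl_i)·tanφ'] / Σ W_i sinα_i, with Δl_i = b_i / cosα_i.
Slice 1: Δl = 2.4/cos0.8° = 2.400 m; N'_1 = 79·cos0.8° − 16·2.400 = 40.6; c'Δl = 23.04; W sinα = 1.1
Slice 2: Δl = 1.6/cos12.9° = 1.641 m; N'_2 = 95·cos12.9° − 20·1.641 = 59.8; c'Δl = 15.76; W sinα = 21.2
Slice 3: Δl = 1.5/cos22.6° = 1.625 m; N'_3 = 75·cos22.6° − 7·1.625 = 57.9; c'Δl = 15.60; W sinα = 28.8
Slice 4: Δl = 2.9/cos37.8° = 3.670 m; N'_4 = 76·cos37.8° − 11·3.670 = 19.7; c'Δl = 35.23; W sinα = 46.6
Σc'Δl = 89.6 kN/m; ΣN' = 177.9 kN/m; ΣW sinα = 97.7 kN/m
Resisting = 89.6 + 177.9·tan26.8° = 89.6 + 89.9 = 179.5 kN/m
FS = 179.5 / 97.7 = 1.837

FS = 1.84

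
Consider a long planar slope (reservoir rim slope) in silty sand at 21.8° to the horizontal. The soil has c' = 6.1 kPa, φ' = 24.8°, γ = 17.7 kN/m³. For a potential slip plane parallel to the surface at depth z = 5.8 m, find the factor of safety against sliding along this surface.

FS = 1.33

For an infinite slope with a slip plane parallel to the surface (no pore pressure): FS = [c' + γz cos²β tanφ'] / [γz sinβ cosβ].
γz = 17.7·5.8 = 102.66 kN/m²
Numerator = 6.1 + 102.66·cos²21.8°·tan24.8° = 6.1 + 102.66·0.8621·0.4621 = 46.994 kPa
Denominator = 102.66·sin21.8°·cos21.8° = 102.66·0.3714·0.9285 = 35.398 kPa
FS = 46.994 / 35.398 = 1.328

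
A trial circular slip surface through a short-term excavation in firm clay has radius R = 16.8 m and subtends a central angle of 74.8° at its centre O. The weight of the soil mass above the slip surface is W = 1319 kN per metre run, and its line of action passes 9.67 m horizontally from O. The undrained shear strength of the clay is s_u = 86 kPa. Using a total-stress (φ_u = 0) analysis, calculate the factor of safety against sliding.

FS = 2.48

Taking moments about the centre O, the resisting moment is provided by the undrained shear strength acting along the arc:
Arc length L_a = R·θ = 16.8·(74.8°·π/180) = 16.8·1.3055 = 21.93 m
M_R = s_u·L_a·R = 86·21.93·16.8 = 31688.1 kN·m/m
M_D = W·d = 1319·9.67 = 12754.7 kN·m/m
FS = M_R / M_D = 31688.1 / 12754.7 = 2.484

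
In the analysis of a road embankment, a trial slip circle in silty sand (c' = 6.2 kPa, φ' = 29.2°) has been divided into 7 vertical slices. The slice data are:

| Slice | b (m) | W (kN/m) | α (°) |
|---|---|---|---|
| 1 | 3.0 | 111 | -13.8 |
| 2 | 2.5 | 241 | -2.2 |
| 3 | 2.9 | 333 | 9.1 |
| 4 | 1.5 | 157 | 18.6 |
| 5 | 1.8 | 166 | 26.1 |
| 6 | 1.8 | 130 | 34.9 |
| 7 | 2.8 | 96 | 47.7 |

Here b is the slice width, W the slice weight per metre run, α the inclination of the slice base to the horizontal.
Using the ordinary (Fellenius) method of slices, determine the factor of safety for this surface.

FS = 2.65

Ordinary method of slices: FS = Σ[c'·Δl_i + (W_i cosα_i)·tanφ'] / Σ W_i sinα_i, with Δl_i = b_i / cosα_i.
Slice 1: Δl = 3.0/cos(-13.8°) = 3.089 m; N'_1 = 111·cos(-13.8°) = 107.8; c'Δl = 19.15; W sinα = -26.5
Slice 2: Δl = 2.5/cos(-2.2°) = 2.502 m; N'_2 = 241·cos(-2.2°) = 240.8; c'Δl = 15.51; W sinα = -9.3
Slice 3: Δl = 2.9/cos9.1° = 2.937 m; N'_3 = 333·cos9.1° = 328.8; c'Δl = 18.21; W sinα = 52.7
Slice 4: Δl = 1.5/cos18.6° = 1.583 m; N'_4 = 157·cos18.6° = 148.8; c'Δl = 9.81; W sinα = 50.1
Slice 5: Δl = 1.8/cos26.1° = 2.004 m; N'_5 = 166·cos26.1° = 149.1; c'Δl = 12.43; W sinα = 73.0
Slice 6: Δl = 1.8/cos34.9° = 2.195 m; N'_6 = 130·cos34.9° = 106.6; c'Δl = 13.61; W sinα = 74.4
Slice 7: Δl = 2.8/cos47.7° = 4.160 m; N'_7 = 96·cos47.7° = 64.6; c'Δl = 25.79; W sinα = 71.0
Σc'Δl = 114.5 kN/m; ΣN' = 1146.5 kN/m; ΣW sinα = 285.4 kN/m
Resisting = 114.5 + 1146.5·tan29.2° = 114.5 + 640.8 = 755.3 kN/m
FS = 755.3 / 285.4 = 2.646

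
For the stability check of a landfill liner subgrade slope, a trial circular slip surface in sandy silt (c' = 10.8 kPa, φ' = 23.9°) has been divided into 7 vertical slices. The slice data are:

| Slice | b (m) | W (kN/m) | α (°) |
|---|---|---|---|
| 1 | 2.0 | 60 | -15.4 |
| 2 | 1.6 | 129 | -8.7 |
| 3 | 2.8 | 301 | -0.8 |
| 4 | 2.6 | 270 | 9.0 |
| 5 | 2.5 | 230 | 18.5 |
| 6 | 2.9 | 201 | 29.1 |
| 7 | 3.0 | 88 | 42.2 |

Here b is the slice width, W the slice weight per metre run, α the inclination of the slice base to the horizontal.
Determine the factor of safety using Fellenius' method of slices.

Ordinary method of slices: FS = Σ[c'·Δl_i + (W_i cosα_i)·tanφ'] / Σ W_i sinα_i, with Δl_i = b_i / cosα_i.
Slice 1: Δl = 2.0/cos(-15.4°) = 2.074 m; N'_1 = 60·cos(-15.4°) = 57.8; c'Δl = 22.40; W sinα = -15.9
Slice 2: Δl = 1.6/cos(-8.7°) = 1.619 m; N'_2 = 129·cos(-8.7°) = 127.5; c'Δl = 17.48; W sinα = -19.5
Slice 3: Δl = 2.8/cos(-0.8°) = 2.800 m; N'_3 = 301·cos(-0.8°) = 301.0; c'Δl = 30.24; W sinα = -4.2
Slice 4: Δl = 2.6/cos9.0° = 2.632 m; N'_4 = 270·cos9.0° = 266.7; c'Δl = 28.43; W sinα = 42.2
Slice 5: Δl = 2.5/cos18.5° = 2.636 m; N'_5 = 230·cos18.5° = 218.1; c'Δl = 28.47; W sinα = 73.0
Slice 6: Δl = 2.9/cos29.1° = 3.319 m; N'_6 = 201·cos29.1° = 175.6; c'Δl = 35.84; W sinα = 97.8
Slice 7: Δl = 3.0/cos42.2° = 4.050 m; N'_7 = 88·cos42.2° = 65.2; c'Δl = 43.74; W sinα = 59.1
Σc'Δl = 206.6 kN/m; ΣN' = 1211.9 kN/m; ΣW sinα = 232.4 kN/m
Resisting = 206.6 + 1211.9·tan23.9° = 206.6 + 537.1 = 743.7 kN/m
FS = 743.7 / 232.4 = 3.199

FS = 3.20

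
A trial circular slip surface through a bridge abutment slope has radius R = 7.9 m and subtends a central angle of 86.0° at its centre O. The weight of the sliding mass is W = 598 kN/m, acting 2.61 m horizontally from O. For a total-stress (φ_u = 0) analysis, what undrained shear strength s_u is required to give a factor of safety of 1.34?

s_u = 22.3 kPa

FS = s_u·L_a·R / (W·d), so s_u = FS·W·d / (L_a·R).
Arc length L_a = R·θ = 7.9·(86.0°·π/180) = 7.9·1.5010 = 11.86 m
s_u = 1.34·598·2.61 / (11.86·7.9) = 2091.4 / 93.68 = 22.33 kPa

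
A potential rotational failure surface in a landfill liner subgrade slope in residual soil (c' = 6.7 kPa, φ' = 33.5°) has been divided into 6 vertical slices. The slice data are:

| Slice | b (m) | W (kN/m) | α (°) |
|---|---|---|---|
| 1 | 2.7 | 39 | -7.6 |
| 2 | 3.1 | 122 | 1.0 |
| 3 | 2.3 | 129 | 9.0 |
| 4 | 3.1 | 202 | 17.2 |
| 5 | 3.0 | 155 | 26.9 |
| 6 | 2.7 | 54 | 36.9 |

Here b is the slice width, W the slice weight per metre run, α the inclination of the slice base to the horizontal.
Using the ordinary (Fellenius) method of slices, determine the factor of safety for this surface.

FS = 3.12

Ordinary method of slices: FS = Σ[c'·Δl_i + (W_i cosα_i)·tanφ'] / Σ W_i sinα_i, with Δl_i = b_i / cosα_i.
Slice 1: Δl = 2.7/cos(-7.6°) = 2.724 m; N'_1 = 39·cos(-7.6°) = 38.7; c'Δl = 18.25; W sinα = -5.2
Slice 2: Δl = 3.1/cos1.0° = 3.100 m; N'_2 = 122·cos1.0° = 122.0; c'Δl = 20.77; W sinα = 2.1
Slice 3: Δl = 2.3/cos9.0° = 2.329 m; N'_3 = 129·cos9.0° = 127.4; c'Δl = 15.60; W sinα = 20.2
Slice 4: Δl = 3.1/cos17.2° = 3.245 m; N'_4 = 202·cos17.2° = 193.0; c'Δl = 21.74; W sinα = 59.7
Slice 5: Δl = 3.0/cos26.9° = 3.364 m; N'_5 = 155·cos26.9° = 138.2; c'Δl = 22.54; W sinα = 70.1
Slice 6: Δl = 2.7/cos36.9° = 3.376 m; N'_6 = 54·cos36.9° = 43.2; c'Δl = 22.62; W sinα = 32.4
Σc'Δl = 121.5 kN/m; ΣN' = 662.4 kN/m; ΣW sinα = 179.4 kN/m
Resisting = 121.5 + 662.4·tan33.5° = 121.5 + 438.5 = 560.0 kN/m
FS = 560.0 / 179.4 = 3.121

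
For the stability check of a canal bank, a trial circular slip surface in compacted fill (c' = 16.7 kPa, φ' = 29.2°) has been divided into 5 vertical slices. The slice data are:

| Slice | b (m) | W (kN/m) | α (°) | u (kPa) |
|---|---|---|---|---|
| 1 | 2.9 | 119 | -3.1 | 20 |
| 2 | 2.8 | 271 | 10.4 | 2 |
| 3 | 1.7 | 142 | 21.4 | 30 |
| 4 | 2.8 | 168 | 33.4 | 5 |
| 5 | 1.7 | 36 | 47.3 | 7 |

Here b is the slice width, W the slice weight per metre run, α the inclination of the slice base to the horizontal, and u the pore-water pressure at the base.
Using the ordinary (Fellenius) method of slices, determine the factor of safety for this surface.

Ordinary method of slices: FS = Σ[c'·Δl_i + (W_i cosα_i − u_i·Δl_i)·tanφ'] / Σ W_i sinα_i, with Δl_i = b_i / cosα_i.
Slice 1: Δl = 2.9/cos(-3.1°) = 2.904 m; N'_1 = 119·cos(-3.1°) − 20·2.904 = 60.7; c'Δl = 48.50; W sinα = -6.4
Slice 2: Δl = 2.8/cos10.4° = 2.847 m; N'_2 = 271·cos10.4° − 2·2.847 = 260.9; c'Δl = 47.54; W sinα = 48.9
Slice 3: Δl = 1.7/cos21.4° = 1.826 m; N'_3 = 142·cos21.4° − 30·1.826 = 77.4; c'Δl = 30.49; W sinα = 51.8
Slice 4: Δl = 2.8/cos33.4° = 3.354 m; N'_4 = 168·cos33.4° − 5·3.354 = 123.5; c'Δl = 56.01; W sinα = 92.5
Slice 5: Δl = 1.7/cos47.3° = 2.507 m; N'_5 = 36·cos47.3° − 7·2.507 = 6.9; c'Δl = 41.86; W sinα = 26.5
Σc'Δl = 224.4 kN/m; ΣN' = 529.4 kN/m; ΣW sinα = 213.2 kN/m
Resisting = 224.4 + 529.4·tan29.2° = 224.4 + 295.9 = 520.3 kN/m
FS = 520.3 / 213.2 = 2.440

FS = 2.44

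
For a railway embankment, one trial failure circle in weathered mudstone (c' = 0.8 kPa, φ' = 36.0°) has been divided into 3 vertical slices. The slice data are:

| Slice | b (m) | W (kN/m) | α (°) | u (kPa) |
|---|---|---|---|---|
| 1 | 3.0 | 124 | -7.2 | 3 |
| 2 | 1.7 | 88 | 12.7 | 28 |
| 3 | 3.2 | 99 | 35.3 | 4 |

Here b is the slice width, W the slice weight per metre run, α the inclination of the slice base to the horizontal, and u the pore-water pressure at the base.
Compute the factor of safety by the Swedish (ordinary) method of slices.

Ordinary method of slices: FS = Σ[c'·Δl_i + (W_i cosα_i − u_i·Δl_i)·tanφ'] / Σ W_i sinα_i, with Δl_i = b_i / cosα_i.
Slice 1: Δl = 3.0/cos(-7.2°) = 3.024 m; N'_1 = 124·cos(-7.2°) − 3·3.024 = 114.0; c'Δl = 2.42; W sinα = -15.5
Slice 2: Δl = 1.7/cos12.7° = 1.743 m; N'_2 = 88·cos12.7° − 28·1.743 = 37.1; c'Δl = 1.39; W sinα = 19.3
Slice 3: Δl = 3.2/cos35.3° = 3.921 m; N'_3 = 99·cos35.3° − 4·3.921 = 65.1; c'Δl = 3.14; W sinα = 57.2
Σc'Δl = 6.9 kN/m; ΣN' = 216.1 kN/m; ΣW sinα = 61.0 kN/m
Resisting = 6.9 + 216.1·tan36.0° = 6.9 + 157.0 = 164.0 kN/m
FS = 164.0 / 61.0 = 2.687

FS = 2.69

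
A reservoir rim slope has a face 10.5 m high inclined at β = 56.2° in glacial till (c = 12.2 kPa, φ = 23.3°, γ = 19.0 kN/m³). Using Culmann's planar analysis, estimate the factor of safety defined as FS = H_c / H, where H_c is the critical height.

H_c = (4c/γ) · sinβ cosφ / [1 − cos(β − φ)]
    = (4·12.2/19.0) · sin56.2°·cos23.3° / [1 − cos32.9°]
    = 2.568 · 0.7632 / 0.1604 = 12.22 m
FS = H_c / H = 12.22 / 10.5 = 1.164

FS = 1.16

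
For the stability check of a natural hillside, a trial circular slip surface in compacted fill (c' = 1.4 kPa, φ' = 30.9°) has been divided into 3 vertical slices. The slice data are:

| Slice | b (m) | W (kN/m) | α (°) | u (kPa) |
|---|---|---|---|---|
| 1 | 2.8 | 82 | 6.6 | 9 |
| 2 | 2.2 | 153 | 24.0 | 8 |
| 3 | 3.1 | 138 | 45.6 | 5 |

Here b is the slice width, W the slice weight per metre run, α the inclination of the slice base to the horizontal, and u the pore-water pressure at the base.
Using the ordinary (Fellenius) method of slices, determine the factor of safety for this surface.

FS = 0.96

Ordinary method of slices: FS = Σ[c'·Δl_i + (W_i cosα_i − u_i·Δl_i)·tanφ'] / Σ W_i sinα_i, with Δl_i = b_i / cosα_i.
Slice 1: Δl = 2.8/cos6.6° = 2.819 m; N'_1 = 82·cos6.6° − 9·2.819 = 56.1; c'Δl = 3.95; W sinα = 9.4
Slice 2: Δl = 2.2/cos24.0° = 2.408 m; N'_2 = 153·cos24.0° − 8·2.408 = 120.5; c'Δl = 3.37; W sinα = 62.2
Slice 3: Δl = 3.1/cos45.6° = 4.431 m; N'_3 = 138·cos45.6° − 5·4.431 = 74.4; c'Δl = 6.20; W sinα = 98.6
Σc'Δl = 13.5 kN/m; ΣN' = 251.0 kN/m; ΣW sinα = 170.3 kN/m
Resisting = 13.5 + 251.0·tan30.9° = 13.5 + 150.2 = 163.7 kN/m
FS = 163.7 / 170.3 = 0.962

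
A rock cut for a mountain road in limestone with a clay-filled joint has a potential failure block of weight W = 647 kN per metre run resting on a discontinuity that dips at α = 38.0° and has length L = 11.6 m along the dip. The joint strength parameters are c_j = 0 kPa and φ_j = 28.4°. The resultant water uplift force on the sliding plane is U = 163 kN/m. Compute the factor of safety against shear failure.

Resolving the block weight along and normal to the plane and applying the Mohr–Coulomb strength on the joint:
N' = W cosα − U = 647·cos38.0° − 163 = 346.8 kN/m
Driving force T = W sinα = 647·sin38.0° = 398.3 kN/m
Resisting force R = c_j·L + N'·tanφ_j = 0·11.6 + 346.8·tan28.4° = 0.0 + 187.5 = 187.5 kN/m
FS = R / T = 187.5 / 398.3 = 0.471

FS = 0.47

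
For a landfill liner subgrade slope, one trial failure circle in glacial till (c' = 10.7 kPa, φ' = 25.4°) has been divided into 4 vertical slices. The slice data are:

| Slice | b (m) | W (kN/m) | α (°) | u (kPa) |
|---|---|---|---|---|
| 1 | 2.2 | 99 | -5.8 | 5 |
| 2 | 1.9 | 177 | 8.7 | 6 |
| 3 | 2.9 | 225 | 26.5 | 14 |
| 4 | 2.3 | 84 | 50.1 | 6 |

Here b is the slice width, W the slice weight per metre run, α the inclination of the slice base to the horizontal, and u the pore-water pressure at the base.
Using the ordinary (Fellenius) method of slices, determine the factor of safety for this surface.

FS = 1.79

Ordinary method of slices: FS = Σ[c'·Δl_i + (W_i cosα_i − u_i·Δl_i)·tanφ'] / Σ W_i sinα_i, with Δl_i = b_i / cosα_i.
Slice 1: Δl = 2.2/cos(-5.8°) = 2.211 m; N'_1 = 99·cos(-5.8°) − 5·2.211 = 87.4; c'Δl = 23.66; W sinα = -10.0
Slice 2: Δl = 1.9/cos8.7° = 1.922 m; N'_2 = 177·cos8.7° − 6·1.922 = 163.4; c'Δl = 20.57; W sinα = 26.8
Slice 3: Δl = 2.9/cos26.5° = 3.240 m; N'_3 = 225·cos26.5° − 14·3.240 = 156.0; c'Δl = 34.67; W sinα = 100.4
Slice 4: Δl = 2.3/cos50.1° = 3.586 m; N'_4 = 84·cos50.1° − 6·3.586 = 32.4; c'Δl = 38.37; W sinα = 64.4
Σc'Δl = 117.3 kN/m; ΣN' = 439.2 kN/m; ΣW sinα = 181.6 kN/m
Resisting = 117.3 + 439.2·tan25.4° = 117.3 + 208.6 = 325.8 kN/m
FS = 325.8 / 181.6 = 1.794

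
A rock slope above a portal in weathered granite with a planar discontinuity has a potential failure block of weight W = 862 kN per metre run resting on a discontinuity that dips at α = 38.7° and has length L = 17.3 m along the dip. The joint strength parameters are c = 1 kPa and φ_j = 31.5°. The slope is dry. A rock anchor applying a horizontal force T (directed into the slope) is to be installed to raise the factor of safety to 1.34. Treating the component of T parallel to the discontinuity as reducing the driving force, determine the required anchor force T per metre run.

Resolving forces along and normal to the sliding plane, with the horizontal anchor force T adding T·sinα to the effective normal force and T·cosα acting up the plane against the driving force:
FS = [cL + (W cosα + T sinα) tanφ_j] / [W sinα − T cosα]
Without the anchor: N' = 672.7 kN/m, driving T_d = 539.0 kN/m, resisting R = 1·17.3 + 672.7·tan31.5° = 429.6 kN/m, FS = 0.80.
Setting FS = 1.34 and solving for T:
1.34·(539.0 − T cos38.7°) = 429.6 + T sin38.7°·tan31.5°
T·(sin38.7°·tan31.5° + 1.34·cos38.7°) = 1.34·539.0 − 429.6
T·(0.6252·0.6128 + 1.34·0.7804) = 722.2 − 429.6 = 292.7
T·1.4289 = 292.7
T = 204.8 kN/m

T = 205 kN/m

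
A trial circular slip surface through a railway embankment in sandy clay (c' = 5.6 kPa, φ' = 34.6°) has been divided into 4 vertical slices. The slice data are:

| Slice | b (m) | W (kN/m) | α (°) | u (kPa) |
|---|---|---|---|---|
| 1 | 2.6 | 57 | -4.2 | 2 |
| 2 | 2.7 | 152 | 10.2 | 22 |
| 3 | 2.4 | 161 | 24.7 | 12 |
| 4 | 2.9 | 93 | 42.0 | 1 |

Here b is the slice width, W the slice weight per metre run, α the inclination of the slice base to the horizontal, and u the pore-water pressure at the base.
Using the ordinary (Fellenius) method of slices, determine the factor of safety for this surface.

Ordinary method of slices: FS = Σ[c'·Δl_i + (W_i cosα_i − u_i·Δl_i)·tanφ'] / Σ W_i sinα_i, with Δl_i = b_i / cosα_i.
Slice 1: Δl = 2.6/cos(-4.2°) = 2.607 m; N'_1 = 57·cos(-4.2°) − 2·2.607 = 51.6; c'Δl = 14.60; W sinα = -4.2
Slice 2: Δl = 2.7/cos10.2° = 2.743 m; N'_2 = 152·cos10.2° − 22·2.743 = 89.2; c'Δl = 15.36; W sinα = 26.9
Slice 3: Δl = 2.4/cos24.7° = 2.642 m; N'_3 = 161·cos24.7° − 12·2.642 = 114.6; c'Δl = 14.79; W sinα = 67.3
Slice 4: Δl = 2.9/cos42.0° = 3.902 m; N'_4 = 93·cos42.0° − 1·3.902 = 65.2; c'Δl = 21.85; W sinα = 62.2
Σc'Δl = 66.6 kN/m; ΣN' = 320.7 kN/m; ΣW sinα = 152.2 kN/m
Resisting = 66.6 + 320.7·tan34.6° = 66.6 + 221.2 = 287.8 kN/m
FS = 287.8 / 152.2 = 1.890

FS = 1.89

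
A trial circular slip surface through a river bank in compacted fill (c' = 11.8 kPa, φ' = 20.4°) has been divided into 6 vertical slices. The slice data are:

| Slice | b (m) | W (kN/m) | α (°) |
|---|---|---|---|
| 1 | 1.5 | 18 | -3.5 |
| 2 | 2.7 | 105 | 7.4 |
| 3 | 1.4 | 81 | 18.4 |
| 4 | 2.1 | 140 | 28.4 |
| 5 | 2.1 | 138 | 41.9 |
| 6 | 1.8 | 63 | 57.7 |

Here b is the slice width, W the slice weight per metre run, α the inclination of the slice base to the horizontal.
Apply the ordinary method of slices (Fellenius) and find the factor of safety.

Ordinary method of slices: FS = Σ[c'·Δl_i + (W_i cosα_i)·tanφ'] / Σ W_i sinα_i, with Δl_i = b_i / cosα_i.
Slice 1: Δl = 1.5/cos(-3.5°) = 1.503 m; N'_1 = 18·cos(-3.5°) = 18.0; c'Δl = 17.73; W sinα = -1.1
Slice 2: Δl = 2.7/cos7.4° = 2.723 m; N'_2 = 105·cos7.4° = 104.1; c'Δl = 32.13; W sinα = 13.5
Slice 3: Δl = 1.4/cos18.4° = 1.475 m; N'_3 = 81·cos18.4° = 76.9; c'Δl = 17.41; W sinα = 25.6
Slice 4: Δl = 2.1/cos28.4° = 2.387 m; N'_4 = 140·cos28.4° = 123.2; c'Δl = 28.17; W sinα = 66.6
Slice 5: Δl = 2.1/cos41.9° = 2.821 m; N'_5 = 138·cos41.9° = 102.7; c'Δl = 33.29; W sinα = 92.2
Slice 6: Δl = 1.8/cos57.7° = 3.369 m; N'_6 = 63·cos57.7° = 33.7; c'Δl = 39.75; W sinα = 53.3
Σc'Δl = 168.5 kN/m; ΣN' = 458.5 kN/m; ΣW sinα = 250.0 kN/m
Resisting = 168.5 + 458.5·tan20.4° = 168.5 + 170.5 = 339.0 kN/m
FS = 339.0 / 250.0 = 1.356

FS = 1.36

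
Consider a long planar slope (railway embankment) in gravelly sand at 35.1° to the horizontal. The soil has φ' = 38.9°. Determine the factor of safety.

For a dry cohesionless infinite slope the factor of safety is FS = tanφ' / tanβ.
FS = tan38.9° / tan35.1° = 0.8069 / 0.7028 = 1.148

FS = 1.15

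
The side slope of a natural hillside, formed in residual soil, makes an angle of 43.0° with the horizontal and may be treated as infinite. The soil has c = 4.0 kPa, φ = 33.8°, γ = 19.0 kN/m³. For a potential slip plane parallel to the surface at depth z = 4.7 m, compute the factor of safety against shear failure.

For an infinite slope with a slip plane parallel to the surface (no pore pressure): FS = [c + γz cos²β tanφ] / [γz sinβ cosβ].
γz = 19.0·4.7 = 89.30 kN/m²
Numerator = 4.0 + 89.30·cos²43.0°·tan33.8° = 4.0 + 89.30·0.5349·0.6694 = 35.976 kPa
Denominator = 89.30·sin43.0°·cos43.0° = 89.30·0.6820·0.7314 = 44.541 kPa
FS = 35.976 / 44.541 = 0.808

FS = 0.81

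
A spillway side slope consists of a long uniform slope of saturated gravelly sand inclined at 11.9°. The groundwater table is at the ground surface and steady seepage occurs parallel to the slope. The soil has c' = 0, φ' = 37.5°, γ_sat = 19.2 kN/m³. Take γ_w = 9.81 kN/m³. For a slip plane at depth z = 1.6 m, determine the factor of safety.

FS = 1.78

With seepage parallel to the slope and the water table at the surface, the effective normal stress on the slip plane uses the buoyant unit weight γ' = γ_sat − γ_w while the driving shear stress uses γ_sat:
FS = [c' + γ' z cos²β tanφ'] / [γ_sat z sinβ cosβ]
(For c' = 0 this reduces to FS = (γ'/γ_sat)·tanφ'/tanβ.)
γ' = 19.2 − 9.81 = 9.39 kN/m³
Numerator = 0.0 + 9.39·1.6·cos²11.9°·tan37.5° = 0.0 + 9.39·1.6·0.9575·0.7673 = 11.038 kPa
Denominator = 19.2·1.6·sin11.9°·cos11.9° = 19.2·1.6·0.2062·0.9785 = 6.198 kPa
FS = 11.038 / 6.198 = 1.781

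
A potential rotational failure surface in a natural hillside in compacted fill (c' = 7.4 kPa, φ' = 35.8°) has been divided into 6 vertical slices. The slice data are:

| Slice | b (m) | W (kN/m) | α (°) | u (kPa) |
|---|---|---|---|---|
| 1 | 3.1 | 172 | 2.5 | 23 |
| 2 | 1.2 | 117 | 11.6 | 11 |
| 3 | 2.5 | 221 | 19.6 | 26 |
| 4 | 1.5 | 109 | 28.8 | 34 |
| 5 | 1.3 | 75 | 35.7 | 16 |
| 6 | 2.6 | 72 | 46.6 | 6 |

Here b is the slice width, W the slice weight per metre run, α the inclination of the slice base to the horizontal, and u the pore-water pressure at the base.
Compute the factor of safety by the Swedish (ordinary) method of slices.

FS = 1.66

Ordinary method of slices: FS = Σ[c'·Δl_i + (W_i cosα_i − u_i·Δl_i)·tanφ'] / Σ W_i sinα_i, with Δl_i = b_i / cosα_i.
Slice 1: Δl = 3.1/cos2.5° = 3.103 m; N'_1 = 172·cos2.5° − 23·3.103 = 100.5; c'Δl = 22.96; W sinα = 7.5
Slice 2: Δl = 1.2/cos11.6° = 1.225 m; N'_2 = 117·cos11.6° − 11·1.225 = 101.1; c'Δl = 9.07; W sinα = 23.5
Slice 3: Δl = 2.5/cos19.6° = 2.654 m; N'_3 = 221·cos19.6° − 26·2.654 = 139.2; c'Δl = 19.64; W sinα = 74.1
Slice 4: Δl = 1.5/cos28.8° = 1.712 m; N'_4 = 109·cos28.8° − 34·1.712 = 37.3; c'Δl = 12.67; W sinα = 52.5
Slice 5: Δl = 1.3/cos35.7° = 1.601 m; N'_5 = 75·cos35.7° − 16·1.601 = 35.3; c'Δl = 11.85; W sinα = 43.8
Slice 6: Δl = 2.6/cos46.6° = 3.784 m; N'_6 = 72·cos46.6° − 6·3.784 = 26.8; c'Δl = 28.00; W sinα = 52.3
Σc'Δl = 104.2 kN/m; ΣN' = 440.2 kN/m; ΣW sinα = 253.8 kN/m
Resisting = 104.2 + 440.2·tan35.8° = 104.2 + 317.5 = 421.6 kN/m
FS = 421.6 / 253.8 = 1.662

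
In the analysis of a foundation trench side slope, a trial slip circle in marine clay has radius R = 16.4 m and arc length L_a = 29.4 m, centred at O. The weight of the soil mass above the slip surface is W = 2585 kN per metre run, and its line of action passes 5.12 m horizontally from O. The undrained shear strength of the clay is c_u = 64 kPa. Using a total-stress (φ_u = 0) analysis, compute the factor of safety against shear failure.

FS = 2.33

Taking moments about the centre O, the resisting moment is provided by the undrained shear strength acting along the arc:
M_R = c_u·L_a·R = 64·29.40·16.4 = 30858.2 kN·m/m
M_D = W·d = 2585·5.12 = 13235.2 kN·m/m
FS = M_R / M_D = 30858.2 / 13235.2 = 2.332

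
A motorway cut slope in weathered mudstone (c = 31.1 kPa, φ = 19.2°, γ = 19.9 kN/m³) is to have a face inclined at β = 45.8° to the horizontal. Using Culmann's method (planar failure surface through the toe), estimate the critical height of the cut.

H_c = 39.99 m

Culmann's analysis gives the critical failure plane at α_cr = (β + φ)/2 = (45.8 + 19.2)/2 = 32.5°, and the critical height
H_c = (4c/γ) · sinβ cosφ / [1 − cos(β − φ)]
    = (4·31.1/19.9) · sin45.8°·cos19.2° / [1 − cos(26.6°)]
    = 6.251 · 0.7169·0.9444 / [1 − 0.8942]
    = 6.251 · 0.6770 / 0.1058
    = 39.99 m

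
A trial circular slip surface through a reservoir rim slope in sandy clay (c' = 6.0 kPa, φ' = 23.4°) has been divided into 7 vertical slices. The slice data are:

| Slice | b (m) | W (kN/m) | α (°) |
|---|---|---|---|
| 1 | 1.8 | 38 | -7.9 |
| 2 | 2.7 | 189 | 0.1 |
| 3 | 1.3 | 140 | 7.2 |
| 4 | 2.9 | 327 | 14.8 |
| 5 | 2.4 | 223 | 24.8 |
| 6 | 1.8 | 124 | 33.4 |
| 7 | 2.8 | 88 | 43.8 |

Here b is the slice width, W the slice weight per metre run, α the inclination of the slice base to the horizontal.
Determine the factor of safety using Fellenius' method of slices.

Ordinary method of slices: FS = Σ[c'·Δl_i + (W_i cosα_i)·tanφ'] / Σ W_i sinα_i, with Δl_i = b_i / cosα_i.
Slice 1: Δl = 1.8/cos(-7.9°) = 1.817 m; N'_1 = 38·cos(-7.9°) = 37.6; c'Δl = 10.90; W sinα = -5.2
Slice 2: Δl = 2.7/cos0.1° = 2.700 m; N'_2 = 189·cos0.1° = 189.0; c'Δl = 16.20; W sinα = 0.3
Slice 3: Δl = 1.3/cos7.2° = 1.310 m; N'_3 = 140·cos7.2° = 138.9; c'Δl = 7.86; W sinα = 17.5
Slice 4: Δl = 2.9/cos14.8° = 3.000 m; N'_4 = 327·cos14.8° = 316.2; c'Δl = 18.00; W sinα = 83.5
Slice 5: Δl = 2.4/cos24.8° = 2.644 m; N'_5 = 223·cos24.8° = 202.4; c'Δl = 15.86; W sinα = 93.5
Slice 6: Δl = 1.8/cos33.4° = 2.156 m; N'_6 = 124·cos33.4° = 103.5; c'Δl = 12.94; W sinα = 68.3
Slice 7: Δl = 2.8/cos43.8° = 3.879 m; N'_7 = 88·cos43.8° = 63.5; c'Δl = 23.28; W sinα = 60.9
Σc'Δl = 105.0 kN/m; ΣN' = 1051.2 kN/m; ΣW sinα = 318.9 kN/m
Resisting = 105.0 + 1051.2·tan23.4° = 105.0 + 454.9 = 559.9 kN/m
FS = 559.9 / 318.9 = 1.756

FS = 1.76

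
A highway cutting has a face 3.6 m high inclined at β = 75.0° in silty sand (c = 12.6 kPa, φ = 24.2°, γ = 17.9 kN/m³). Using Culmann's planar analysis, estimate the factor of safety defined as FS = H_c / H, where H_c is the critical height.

FS = 1.87

H_c = (4c/γ) · sinβ cosφ / [1 − cos(β − φ)]
    = (4·12.6/17.9) · sin75.0°·cos24.2° / [1 − cos50.8°]
    = 2.816 · 0.8810 / 0.3680 = 6.74 m
FS = H_c / H = 6.74 / 3.6 = 1.873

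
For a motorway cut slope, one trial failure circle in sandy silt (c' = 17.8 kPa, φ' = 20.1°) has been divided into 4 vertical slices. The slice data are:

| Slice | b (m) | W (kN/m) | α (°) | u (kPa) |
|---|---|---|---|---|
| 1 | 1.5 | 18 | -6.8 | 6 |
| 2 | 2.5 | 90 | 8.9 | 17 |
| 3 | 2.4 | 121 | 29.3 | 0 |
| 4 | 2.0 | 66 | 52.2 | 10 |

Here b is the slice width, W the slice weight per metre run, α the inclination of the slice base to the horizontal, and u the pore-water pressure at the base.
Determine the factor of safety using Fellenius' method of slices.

Ordinary method of slices: FS = Σ[c'·Δl_i + (W_i cosα_i − u_i·Δl_i)·tanφ'] / Σ W_i sinα_i, with Δl_i = b_i / cosα_i.
Slice 1: Δl = 1.5/cos(-6.8°) = 1.511 m; N'_1 = 18·cos(-6.8°) − 6·1.511 = 8.8; c'Δl = 26.89; W sinα = -2.1
Slice 2: Δl = 2.5/cos8.9° = 2.530 m; N'_2 = 90·cos8.9° − 17·2.530 = 45.9; c'Δl = 45.04; W sinα = 13.9
Slice 3: Δl = 2.4/cos29.3° = 2.752 m; N'_3 = 121·cos29.3° − 0·2.752 = 105.5; c'Δl = 48.99; W sinα = 59.2
Slice 4: Δl = 2.0/cos52.2° = 3.263 m; N'_4 = 66·cos52.2° − 10·3.263 = 7.8; c'Δl = 58.08; W sinα = 52.2
Σc'Δl = 179.0 kN/m; ΣN' = 168.0 kN/m; ΣW sinα = 123.2 kN/m
Resisting = 179.0 + 168.0·tan20.1° = 179.0 + 61.5 = 240.5 kN/m
FS = 240.5 / 123.2 = 1.953

FS = 1.95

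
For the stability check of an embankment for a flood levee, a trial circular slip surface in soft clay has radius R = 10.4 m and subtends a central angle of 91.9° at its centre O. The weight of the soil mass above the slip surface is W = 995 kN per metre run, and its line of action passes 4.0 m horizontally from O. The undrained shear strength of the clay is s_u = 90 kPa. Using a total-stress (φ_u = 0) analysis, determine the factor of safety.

Taking moments about the centre O, the resisting moment is provided by the undrained shear strength acting along the arc:
Arc length L_a = R·θ = 10.4·(91.9°·π/180) = 10.4·1.6040 = 16.68 m
M_R = s_u·L_a·R = 90·16.68·10.4 = 15613.6 kN·m/m
M_D = W·d = 995·4.0 = 3980.0 kN·m/m
FS = M_R / M_D = 15613.6 / 3980.0 = 3.923

FS = 3.92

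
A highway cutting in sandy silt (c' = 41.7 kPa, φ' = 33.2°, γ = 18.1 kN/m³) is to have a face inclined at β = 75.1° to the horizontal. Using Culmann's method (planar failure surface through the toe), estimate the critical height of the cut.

H_c = 29.14 m

Culmann's analysis gives the critical failure plane at α_cr = (β + φ')/2 = (75.1 + 33.2)/2 = 54.1°, and the critical height
H_c = (4c'/γ) · sinβ cosφ' / [1 − cos(β − φ')]
    = (4·41.7/18.1) · sin75.1°·cos33.2° / [1 − cos(41.9°)]
    = 9.215 · 0.9664·0.8368 / [1 − 0.7443]
    = 9.215 · 0.8086 / 0.2557
    = 29.14 m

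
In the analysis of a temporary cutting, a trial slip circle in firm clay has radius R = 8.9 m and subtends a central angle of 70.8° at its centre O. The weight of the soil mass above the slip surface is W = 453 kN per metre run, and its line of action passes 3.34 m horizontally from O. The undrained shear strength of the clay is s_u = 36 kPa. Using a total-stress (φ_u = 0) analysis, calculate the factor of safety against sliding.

Taking moments about the centre O, the resisting moment is provided by the undrained shear strength acting along the arc:
Arc length L_a = R·θ = 8.9·(70.8°·π/180) = 8.9·1.2357 = 11.00 m
M_R = s_u·L_a·R = 36·11.00·8.9 = 3523.7 kN·m/m
M_D = W·d = 453·3.34 = 1513.0 kN·m/m
FS = M_R / M_D = 3523.7 / 1513.0 = 2.329

FS = 2.33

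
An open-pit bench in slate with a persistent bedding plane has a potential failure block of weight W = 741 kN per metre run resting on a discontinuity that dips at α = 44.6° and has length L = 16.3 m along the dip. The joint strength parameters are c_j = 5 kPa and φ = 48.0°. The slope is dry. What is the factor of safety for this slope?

FS = 1.28

Resolving the block weight along and normal to the plane and applying the Mohr–Coulomb strength on the joint:
N' = W cosα = 741·cos44.6° = 527.6 kN/m
Driving force T = W sinα = 741·sin44.6° = 520.3 kN/m
Resisting force R = c_j·L + N'·tanφ = 5·16.3 + 527.6·tan48.0° = 81.5 + 586.0 = 667.5 kN/m
FS = R / T = 667.5 / 520.3 = 1.283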